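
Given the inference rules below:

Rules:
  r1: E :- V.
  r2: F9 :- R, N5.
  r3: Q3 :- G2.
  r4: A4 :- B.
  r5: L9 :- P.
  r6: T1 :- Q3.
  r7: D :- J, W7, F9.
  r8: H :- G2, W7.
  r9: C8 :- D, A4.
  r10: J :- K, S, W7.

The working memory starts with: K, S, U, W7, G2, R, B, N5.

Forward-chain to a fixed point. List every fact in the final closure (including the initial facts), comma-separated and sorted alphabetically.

Round 1 fires r2, r3, r4, r8, r10, giving F9, Q3, A4, H, J.
Round 2 fires r6, r7, giving T1, D.
Round 3 fires r9, giving C8.

A4, B, C8, D, F9, G2, H, J, K, N5, Q3, R, S, T1, U, W7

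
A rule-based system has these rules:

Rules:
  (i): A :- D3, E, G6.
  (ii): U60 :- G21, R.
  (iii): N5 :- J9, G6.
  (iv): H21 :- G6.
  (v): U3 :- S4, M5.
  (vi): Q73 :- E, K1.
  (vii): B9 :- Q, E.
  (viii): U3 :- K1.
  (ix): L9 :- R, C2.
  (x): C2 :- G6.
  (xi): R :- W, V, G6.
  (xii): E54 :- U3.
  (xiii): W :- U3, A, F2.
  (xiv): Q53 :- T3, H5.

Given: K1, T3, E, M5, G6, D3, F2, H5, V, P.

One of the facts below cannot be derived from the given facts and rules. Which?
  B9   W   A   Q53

B9

Round 1 fires (i), (iv), (vi), (viii), (x), (xiv), giving A, H21, Q73, U3, C2, Q53.
Round 2 fires (xii), (xiii), giving E54, W.
Round 3 fires (xi), giving R.
Round 4 fires (ix), giving L9.
Derived: A (round 1), Q53 (round 1), W (round 2). B9 never appears in any round.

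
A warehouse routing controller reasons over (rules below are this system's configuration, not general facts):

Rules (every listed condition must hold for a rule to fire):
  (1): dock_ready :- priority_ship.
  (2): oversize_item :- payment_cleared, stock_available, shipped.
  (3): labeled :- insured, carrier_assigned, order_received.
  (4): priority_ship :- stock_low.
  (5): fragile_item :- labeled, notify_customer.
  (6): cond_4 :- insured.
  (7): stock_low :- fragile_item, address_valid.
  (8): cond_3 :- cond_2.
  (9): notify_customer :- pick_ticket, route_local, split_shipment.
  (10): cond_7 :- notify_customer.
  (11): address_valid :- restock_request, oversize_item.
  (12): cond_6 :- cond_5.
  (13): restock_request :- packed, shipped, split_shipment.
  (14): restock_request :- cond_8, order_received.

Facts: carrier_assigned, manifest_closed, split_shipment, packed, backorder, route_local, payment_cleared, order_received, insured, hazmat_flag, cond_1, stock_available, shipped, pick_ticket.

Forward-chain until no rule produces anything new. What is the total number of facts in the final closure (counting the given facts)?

Round 1: (2) [oversize_item :- payment_cleared, stock_available, shipped.]; (3) [labeled :- insured, carrier_assigned, order_received.]; (6) [cond_4 :- insured.]; (9) [notify_customer :- pick_ticket, route_local, split_shipment.]; (13) [restock_request :- packed, shipped, split_shipment.]. Adds oversize_item, labeled, cond_4, notify_customer, restock_request.
Round 2: (5) [fragile_item :- labeled, notify_customer.]; (10) [cond_7 :- notify_customer.]; (11) [address_valid :- restock_request, oversize_item.]. Adds fragile_item, cond_7, address_valid.
Round 3: (7) [stock_low :- fragile_item, address_valid.]. Adds stock_low.
Round 4: (4) [priority_ship :- stock_low.]. Adds priority_ship.
Round 5: (1) [dock_ready :- priority_ship.]. Adds dock_ready.
Closure: {address_valid, backorder, carrier_assigned, cond_1, cond_4, cond_7, dock_ready, fragile_item, hazmat_flag, insured, labeled, manifest_closed, notify_customer, order_received, oversize_item, packed, payment_cleared, pick_ticket, priority_ship, restock_request, route_local, shipped, split_shipment, stock_available, stock_low} — 25 facts.

25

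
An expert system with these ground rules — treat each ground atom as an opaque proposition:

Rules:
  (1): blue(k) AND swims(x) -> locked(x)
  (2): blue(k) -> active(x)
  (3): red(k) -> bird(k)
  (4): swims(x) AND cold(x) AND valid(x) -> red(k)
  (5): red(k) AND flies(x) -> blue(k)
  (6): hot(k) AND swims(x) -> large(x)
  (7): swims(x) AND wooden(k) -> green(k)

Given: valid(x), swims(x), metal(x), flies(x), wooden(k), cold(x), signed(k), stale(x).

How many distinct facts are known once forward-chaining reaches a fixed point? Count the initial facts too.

Round 1: (4) [swims(x) AND cold(x) AND valid(x) -> red(k)]; (7) [swims(x) AND wooden(k) -> green(k)]. New: red(k), green(k).
Round 2: (3) [red(k) -> bird(k)]; (5) [red(k) AND flies(x) -> blue(k)]. New: bird(k), blue(k).
Round 3: (1) [blue(k) AND swims(x) -> locked(x)]; (2) [blue(k) -> active(x)]. New: locked(x), active(x).
Closure: {active(x), bird(k), blue(k), cold(x), flies(x), green(k), locked(x), metal(x), red(k), signed(k), stale(x), swims(x), valid(x), wooden(k)} — 14 facts.

14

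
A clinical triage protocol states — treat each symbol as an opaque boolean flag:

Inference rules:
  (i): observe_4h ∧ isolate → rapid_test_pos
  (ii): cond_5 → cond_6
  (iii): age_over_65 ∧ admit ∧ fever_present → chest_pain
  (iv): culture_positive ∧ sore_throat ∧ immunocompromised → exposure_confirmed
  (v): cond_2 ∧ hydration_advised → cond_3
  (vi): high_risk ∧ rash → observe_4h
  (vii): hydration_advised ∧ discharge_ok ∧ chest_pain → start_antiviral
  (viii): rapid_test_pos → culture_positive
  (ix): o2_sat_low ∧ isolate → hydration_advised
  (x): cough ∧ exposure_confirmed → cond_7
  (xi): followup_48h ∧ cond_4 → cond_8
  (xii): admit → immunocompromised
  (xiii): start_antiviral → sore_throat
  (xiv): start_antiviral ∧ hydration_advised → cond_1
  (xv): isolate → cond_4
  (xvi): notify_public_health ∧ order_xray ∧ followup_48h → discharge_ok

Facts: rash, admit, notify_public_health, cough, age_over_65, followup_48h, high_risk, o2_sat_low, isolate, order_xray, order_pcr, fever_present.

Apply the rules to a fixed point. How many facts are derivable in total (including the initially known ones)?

[1] (iii) [age_over_65 ∧ admit ∧ fever_present → chest_pain]; (vi) [high_risk ∧ rash → observe_4h]; (ix) [o2_sat_low ∧ isolate → hydration_advised]; (xii) [admit → immunocompromised]; (xv) [isolate → cond_4]; (xvi) [notify_public_health ∧ order_xray ∧ followup_48h → discharge_ok]. ⇒ new: chest_pain, observe_4h, hydration_advised, immunocompromised, cond_4, discharge_ok.
[2] (i) [observe_4h ∧ isolate → rapid_test_pos]; (vii) [hydration_advised ∧ discharge_ok ∧ chest_pain → start_antiviral]; (xi) [followup_48h ∧ cond_4 → cond_8]. ⇒ new: rapid_test_pos, start_antiviral, cond_8.
[3] (viii) [rapid_test_pos → culture_positive]; (xiii) [start_antiviral → sore_throat]; (xiv) [start_antiviral ∧ hydration_advised → cond_1]. ⇒ new: culture_positive, sore_throat, cond_1.
[4] (iv) [culture_positive ∧ sore_throat ∧ immunocompromised → exposure_confirmed]. ⇒ new: exposure_confirmed.
[5] (x) [cough ∧ exposure_confirmed → cond_7]. ⇒ new: cond_7.
Closure: {admit, age_over_65, chest_pain, cond_1, cond_4, cond_7, cond_8, cough, culture_positive, discharge_ok, exposure_confirmed, fever_present, followup_48h, high_risk, hydration_advised, immunocompromised, isolate, notify_public_health, o2_sat_low, observe_4h, order_pcr, order_xray, rapid_test_pos, rash, sore_throat, start_antiviral} — 26 facts.

26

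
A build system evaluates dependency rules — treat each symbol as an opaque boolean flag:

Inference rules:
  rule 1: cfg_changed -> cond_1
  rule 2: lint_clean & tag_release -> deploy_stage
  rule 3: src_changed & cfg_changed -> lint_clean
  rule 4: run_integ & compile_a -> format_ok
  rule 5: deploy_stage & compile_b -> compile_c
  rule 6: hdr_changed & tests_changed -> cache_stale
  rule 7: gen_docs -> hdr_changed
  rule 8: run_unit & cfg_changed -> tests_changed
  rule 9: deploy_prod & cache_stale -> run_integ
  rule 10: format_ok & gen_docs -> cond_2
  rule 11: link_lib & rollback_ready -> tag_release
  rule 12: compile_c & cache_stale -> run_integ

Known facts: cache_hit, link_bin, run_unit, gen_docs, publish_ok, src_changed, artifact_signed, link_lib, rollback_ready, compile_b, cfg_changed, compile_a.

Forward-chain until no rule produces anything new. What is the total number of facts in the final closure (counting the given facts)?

23

[1] rule 1 [cfg_changed -> cond_1]; rule 3 [src_changed & cfg_changed -> lint_clean]; rule 7 [gen_docs -> hdr_changed]; rule 8 [run_unit & cfg_changed -> tests_changed]; rule 11 [link_lib & rollback_ready -> tag_release]. ⇒ new: cond_1, lint_clean, hdr_changed, tests_changed, tag_release.
[2] rule 2 [lint_clean & tag_release -> deploy_stage]; rule 6 [hdr_changed & tests_changed -> cache_stale]. ⇒ new: deploy_stage, cache_stale.
[3] rule 5 [deploy_stage & compile_b -> compile_c]. ⇒ new: compile_c.
[4] rule 12 [compile_c & cache_stale -> run_integ]. ⇒ new: run_integ.
[5] rule 4 [run_integ & compile_a -> format_ok]. ⇒ new: format_ok.
[6] rule 10 [format_ok & gen_docs -> cond_2]. ⇒ new: cond_2.
Closure: {artifact_signed, cache_hit, cache_stale, cfg_changed, compile_a, compile_b, compile_c, cond_1, cond_2, deploy_stage, format_ok, gen_docs, hdr_changed, link_bin, link_lib, lint_clean, publish_ok, rollback_ready, run_integ, run_unit, src_changed, tag_release, tests_changed} — 23 facts.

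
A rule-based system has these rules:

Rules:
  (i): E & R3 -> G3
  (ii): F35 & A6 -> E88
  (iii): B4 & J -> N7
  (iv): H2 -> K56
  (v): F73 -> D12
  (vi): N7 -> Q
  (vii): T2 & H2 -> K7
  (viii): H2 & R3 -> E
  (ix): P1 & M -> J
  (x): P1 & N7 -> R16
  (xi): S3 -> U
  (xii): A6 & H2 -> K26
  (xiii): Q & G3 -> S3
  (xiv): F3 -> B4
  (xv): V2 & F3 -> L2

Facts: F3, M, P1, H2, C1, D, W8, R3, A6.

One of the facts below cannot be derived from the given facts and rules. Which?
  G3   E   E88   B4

Round 1 — (iv), (viii), (ix), (xii), (xiv), derive K56, E, J, K26, B4.
Round 2 — (i), (iii), derive G3, N7.
Round 3 — (vi), (x), derive Q, R16.
Round 4 — (xiii), derive S3.
Round 5 — (xi), derive U.
Derived: E (round 1), B4 (round 1), G3 (round 2). E88 never appears in any round.

E88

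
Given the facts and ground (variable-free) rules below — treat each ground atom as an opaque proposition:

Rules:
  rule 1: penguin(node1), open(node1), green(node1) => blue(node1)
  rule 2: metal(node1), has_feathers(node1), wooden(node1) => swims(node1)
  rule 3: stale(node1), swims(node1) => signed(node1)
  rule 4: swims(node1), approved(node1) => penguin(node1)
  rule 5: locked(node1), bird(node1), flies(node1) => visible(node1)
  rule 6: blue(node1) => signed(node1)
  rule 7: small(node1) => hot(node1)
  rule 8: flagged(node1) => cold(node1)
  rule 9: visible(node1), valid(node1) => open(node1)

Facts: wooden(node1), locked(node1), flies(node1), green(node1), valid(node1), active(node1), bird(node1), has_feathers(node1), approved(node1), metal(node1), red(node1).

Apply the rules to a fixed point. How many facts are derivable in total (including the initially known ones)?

17

Round 1 fires rule 2, rule 5, giving swims(node1), visible(node1).
Round 2 fires rule 4, rule 9, giving penguin(node1), open(node1).
Round 3 fires rule 1, giving blue(node1).
Round 4 fires rule 6, giving signed(node1).
Closure: {active(node1), approved(node1), bird(node1), blue(node1), flies(node1), green(node1), has_feathers(node1), locked(node1), metal(node1), open(node1), penguin(node1), red(node1), signed(node1), swims(node1), valid(node1), visible(node1), wooden(node1)} — 17 facts.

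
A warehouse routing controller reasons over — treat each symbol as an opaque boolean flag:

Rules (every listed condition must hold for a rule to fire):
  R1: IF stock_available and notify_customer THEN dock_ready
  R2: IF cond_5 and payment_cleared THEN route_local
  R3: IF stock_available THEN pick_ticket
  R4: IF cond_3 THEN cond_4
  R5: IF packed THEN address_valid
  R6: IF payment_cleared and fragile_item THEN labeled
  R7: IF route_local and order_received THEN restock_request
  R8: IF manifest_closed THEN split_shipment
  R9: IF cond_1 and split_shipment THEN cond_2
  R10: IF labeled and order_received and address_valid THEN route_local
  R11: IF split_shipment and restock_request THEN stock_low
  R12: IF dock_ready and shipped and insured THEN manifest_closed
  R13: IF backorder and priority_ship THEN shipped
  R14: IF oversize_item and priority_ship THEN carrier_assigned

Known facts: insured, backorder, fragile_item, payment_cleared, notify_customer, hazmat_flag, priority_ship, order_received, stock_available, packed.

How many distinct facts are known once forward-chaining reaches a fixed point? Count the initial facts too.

Round 1: R1 [IF stock_available and notify_customer THEN dock_ready]; R3 [IF stock_available THEN pick_ticket]; R5 [IF packed THEN address_valid]; R6 [IF payment_cleared and fragile_item THEN labeled]; R13 [IF backorder and priority_ship THEN shipped]. Adds dock_ready, pick_ticket, address_valid, labeled, shipped.
Round 2: R10 [IF labeled and order_received and address_valid THEN route_local]; R12 [IF dock_ready and shipped and insured THEN manifest_closed]. Adds route_local, manifest_closed.
Round 3: R7 [IF route_local and order_received THEN restock_request]; R8 [IF manifest_closed THEN split_shipment]. Adds restock_request, split_shipment.
Round 4: R11 [IF split_shipment and restock_request THEN stock_low]. Adds stock_low.
Closure: {address_valid, backorder, dock_ready, fragile_item, hazmat_flag, insured, labeled, manifest_closed, notify_customer, order_received, packed, payment_cleared, pick_ticket, priority_ship, restock_request, route_local, shipped, split_shipment, stock_available, stock_low} — 20 facts.

20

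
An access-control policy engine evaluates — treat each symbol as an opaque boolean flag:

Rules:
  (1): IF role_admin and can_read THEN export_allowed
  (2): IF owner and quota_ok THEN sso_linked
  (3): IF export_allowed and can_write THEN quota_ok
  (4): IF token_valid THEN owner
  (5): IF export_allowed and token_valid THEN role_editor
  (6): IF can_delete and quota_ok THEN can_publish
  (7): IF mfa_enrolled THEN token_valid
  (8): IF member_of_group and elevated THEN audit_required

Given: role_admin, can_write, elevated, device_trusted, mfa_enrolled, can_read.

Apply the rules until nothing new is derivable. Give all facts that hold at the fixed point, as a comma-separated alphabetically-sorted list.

Round 1 fires (1), (7), giving export_allowed, token_valid.
Round 2 fires (3), (4), (5), giving quota_ok, owner, role_editor.
Round 3 fires (2), giving sso_linked.

can_read, can_write, device_trusted, elevated, export_allowed, mfa_enrolled, owner, quota_ok, role_admin, role_editor, sso_linked, token_valid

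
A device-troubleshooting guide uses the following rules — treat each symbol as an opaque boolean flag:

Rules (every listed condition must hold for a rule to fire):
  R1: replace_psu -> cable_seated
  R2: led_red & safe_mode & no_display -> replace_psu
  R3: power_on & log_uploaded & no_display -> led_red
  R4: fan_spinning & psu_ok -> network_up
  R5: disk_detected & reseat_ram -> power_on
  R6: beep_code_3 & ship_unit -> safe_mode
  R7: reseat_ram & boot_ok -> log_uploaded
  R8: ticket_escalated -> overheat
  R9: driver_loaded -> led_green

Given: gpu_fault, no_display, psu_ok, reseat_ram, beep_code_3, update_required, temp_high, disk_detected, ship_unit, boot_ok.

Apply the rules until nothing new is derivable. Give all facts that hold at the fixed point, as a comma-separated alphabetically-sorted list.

beep_code_3, boot_ok, cable_seated, disk_detected, gpu_fault, led_red, log_uploaded, no_display, power_on, psu_ok, replace_psu, reseat_ram, safe_mode, ship_unit, temp_high, update_required

Round 1 fires R5, R6, R7, giving power_on, safe_mode, log_uploaded.
Round 2 fires R3, giving led_red.
Round 3 fires R2, giving replace_psu.
Round 4 fires R1, giving cable_seated.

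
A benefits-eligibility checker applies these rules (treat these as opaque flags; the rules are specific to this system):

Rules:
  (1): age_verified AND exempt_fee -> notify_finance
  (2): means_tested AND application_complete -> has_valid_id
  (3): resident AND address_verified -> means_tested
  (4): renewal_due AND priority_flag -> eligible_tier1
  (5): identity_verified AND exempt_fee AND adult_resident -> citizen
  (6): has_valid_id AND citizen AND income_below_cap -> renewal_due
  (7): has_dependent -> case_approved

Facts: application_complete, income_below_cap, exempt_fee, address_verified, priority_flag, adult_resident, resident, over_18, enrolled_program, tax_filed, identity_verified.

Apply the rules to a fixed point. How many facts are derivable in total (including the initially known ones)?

16

[1] (3) [resident AND address_verified -> means_tested]; (5) [identity_verified AND exempt_fee AND adult_resident -> citizen]. ⇒ new: means_tested, citizen.
[2] (2) [means_tested AND application_complete -> has_valid_id]. ⇒ new: has_valid_id.
[3] (6) [has_valid_id AND citizen AND income_below_cap -> renewal_due]. ⇒ new: renewal_due.
[4] (4) [renewal_due AND priority_flag -> eligible_tier1]. ⇒ new: eligible_tier1.
Closure: {address_verified, adult_resident, application_complete, citizen, eligible_tier1, enrolled_program, exempt_fee, has_valid_id, identity_verified, income_below_cap, means_tested, over_18, priority_flag, renewal_due, resident, tax_filed} — 16 facts.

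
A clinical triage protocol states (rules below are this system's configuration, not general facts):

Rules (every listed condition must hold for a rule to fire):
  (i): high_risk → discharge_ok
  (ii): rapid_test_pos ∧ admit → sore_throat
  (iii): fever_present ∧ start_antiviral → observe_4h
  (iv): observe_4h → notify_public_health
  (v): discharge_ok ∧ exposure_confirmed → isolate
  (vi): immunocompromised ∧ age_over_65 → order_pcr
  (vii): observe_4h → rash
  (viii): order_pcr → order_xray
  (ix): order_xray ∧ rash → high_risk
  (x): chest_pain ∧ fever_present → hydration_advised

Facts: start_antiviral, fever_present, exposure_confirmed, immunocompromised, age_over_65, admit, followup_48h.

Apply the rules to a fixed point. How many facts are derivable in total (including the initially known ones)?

15

[1] (iii) [fever_present ∧ start_antiviral → observe_4h]; (vi) [immunocompromised ∧ age_over_65 → order_pcr]. ⇒ new: observe_4h, order_pcr.
[2] (iv) [observe_4h → notify_public_health]; (vii) [observe_4h → rash]; (viii) [order_pcr → order_xray]. ⇒ new: notify_public_health, rash, order_xray.
[3] (ix) [order_xray ∧ rash → high_risk]. ⇒ new: high_risk.
[4] (i) [high_risk → discharge_ok]. ⇒ new: discharge_ok.
[5] (v) [discharge_ok ∧ exposure_confirmed → isolate]. ⇒ new: isolate.
Closure: {admit, age_over_65, discharge_ok, exposure_confirmed, fever_present, followup_48h, high_risk, immunocompromised, isolate, notify_public_health, observe_4h, order_pcr, order_xray, rash, start_antiviral} — 15 facts.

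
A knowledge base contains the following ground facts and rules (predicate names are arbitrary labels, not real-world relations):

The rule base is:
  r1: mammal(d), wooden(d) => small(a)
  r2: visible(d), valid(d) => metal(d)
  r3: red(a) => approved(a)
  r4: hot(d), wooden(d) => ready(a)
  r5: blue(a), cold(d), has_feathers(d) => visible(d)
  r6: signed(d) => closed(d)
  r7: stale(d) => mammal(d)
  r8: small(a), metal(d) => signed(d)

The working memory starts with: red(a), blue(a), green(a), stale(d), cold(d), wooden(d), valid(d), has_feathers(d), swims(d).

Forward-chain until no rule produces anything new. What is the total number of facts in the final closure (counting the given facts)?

Round 1 fires r3, r5, r7, giving approved(a), visible(d), mammal(d).
Round 2 fires r1, r2, giving small(a), metal(d).
Round 3 fires r8, giving signed(d).
Round 4 fires r6, giving closed(d).
Closure: {approved(a), blue(a), closed(d), cold(d), green(a), has_feathers(d), mammal(d), metal(d), red(a), signed(d), small(a), stale(d), swims(d), valid(d), visible(d), wooden(d)} — 16 facts.

16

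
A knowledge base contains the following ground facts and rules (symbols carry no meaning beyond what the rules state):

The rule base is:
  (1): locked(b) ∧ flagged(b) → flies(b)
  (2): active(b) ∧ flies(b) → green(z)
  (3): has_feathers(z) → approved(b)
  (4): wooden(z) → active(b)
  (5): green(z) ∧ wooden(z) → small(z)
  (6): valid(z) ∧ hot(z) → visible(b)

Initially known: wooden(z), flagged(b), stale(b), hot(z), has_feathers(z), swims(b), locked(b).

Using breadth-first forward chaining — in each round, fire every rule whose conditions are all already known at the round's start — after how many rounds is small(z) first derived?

Round 1: (1) [locked(b) ∧ flagged(b) → flies(b)]; (3) [has_feathers(z) → approved(b)]; (4) [wooden(z) → active(b)]. Adds flies(b), approved(b), active(b).
Round 2: (2) [active(b) ∧ flies(b) → green(z)]. Adds green(z).
Round 3: (5) [green(z) ∧ wooden(z) → small(z)]. Adds small(z).
small(z) first appears in round 3.

3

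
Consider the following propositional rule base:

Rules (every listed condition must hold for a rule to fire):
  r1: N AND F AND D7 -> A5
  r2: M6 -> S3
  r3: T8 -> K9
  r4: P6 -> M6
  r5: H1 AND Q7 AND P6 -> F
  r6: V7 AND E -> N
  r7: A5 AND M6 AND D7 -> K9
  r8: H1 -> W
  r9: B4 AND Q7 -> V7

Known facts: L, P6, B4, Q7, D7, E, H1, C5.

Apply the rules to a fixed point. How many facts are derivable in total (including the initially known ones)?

Round 1 — r4, r5, r8, r9, derive M6, F, W, V7.
Round 2 — r2, r6, derive S3, N.
Round 3 — r1, derive A5.
Round 4 — r7, derive K9.
Closure: {A5, B4, C5, D7, E, F, H1, K9, L, M6, N, P6, Q7, S3, V7, W} — 16 facts.

16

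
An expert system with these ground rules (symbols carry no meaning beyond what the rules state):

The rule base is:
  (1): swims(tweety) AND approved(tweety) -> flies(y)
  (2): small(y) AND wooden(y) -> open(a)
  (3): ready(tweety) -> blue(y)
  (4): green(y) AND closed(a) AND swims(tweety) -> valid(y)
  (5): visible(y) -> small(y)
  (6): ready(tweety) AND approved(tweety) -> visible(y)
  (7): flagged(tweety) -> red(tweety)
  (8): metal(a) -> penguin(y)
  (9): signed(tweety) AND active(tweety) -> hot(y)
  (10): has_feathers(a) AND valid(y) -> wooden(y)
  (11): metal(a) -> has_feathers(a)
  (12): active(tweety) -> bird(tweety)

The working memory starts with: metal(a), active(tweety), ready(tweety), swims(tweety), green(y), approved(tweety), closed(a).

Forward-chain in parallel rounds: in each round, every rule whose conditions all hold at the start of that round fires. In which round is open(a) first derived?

Round 1: (1) [swims(tweety) AND approved(tweety) -> flies(y)]; (3) [ready(tweety) -> blue(y)]; (4) [green(y) AND closed(a) AND swims(tweety) -> valid(y)]; (6) [ready(tweety) AND approved(tweety) -> visible(y)]; (8) [metal(a) -> penguin(y)]; (11) [metal(a) -> has_feathers(a)]; (12) [active(tweety) -> bird(tweety)]. New: flies(y), blue(y), valid(y), visible(y), penguin(y), has_feathers(a), bird(tweety).
Round 2: (5) [visible(y) -> small(y)]; (10) [has_feathers(a) AND valid(y) -> wooden(y)]. New: small(y), wooden(y).
Round 3: (2) [small(y) AND wooden(y) -> open(a)]. New: open(a).
open(a) first appears in round 3.

3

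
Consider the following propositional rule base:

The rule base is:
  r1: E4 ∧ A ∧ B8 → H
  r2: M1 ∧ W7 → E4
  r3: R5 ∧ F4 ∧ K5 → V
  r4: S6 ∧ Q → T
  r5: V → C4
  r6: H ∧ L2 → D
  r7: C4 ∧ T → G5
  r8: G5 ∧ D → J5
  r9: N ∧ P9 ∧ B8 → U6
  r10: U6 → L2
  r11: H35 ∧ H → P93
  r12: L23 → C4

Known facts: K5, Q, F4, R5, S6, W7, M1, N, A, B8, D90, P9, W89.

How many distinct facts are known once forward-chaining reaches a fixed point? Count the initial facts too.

23

Round 1 fires r2, r3, r4, r9, giving E4, V, T, U6.
Round 2 fires r1, r5, r10, giving H, C4, L2.
Round 3 fires r6, r7, giving D, G5.
Round 4 fires r8, giving J5.
Closure: {A, B8, C4, D, D90, E4, F4, G5, H, J5, K5, L2, M1, N, P9, Q, R5, S6, T, U6, V, W7, W89} — 23 facts.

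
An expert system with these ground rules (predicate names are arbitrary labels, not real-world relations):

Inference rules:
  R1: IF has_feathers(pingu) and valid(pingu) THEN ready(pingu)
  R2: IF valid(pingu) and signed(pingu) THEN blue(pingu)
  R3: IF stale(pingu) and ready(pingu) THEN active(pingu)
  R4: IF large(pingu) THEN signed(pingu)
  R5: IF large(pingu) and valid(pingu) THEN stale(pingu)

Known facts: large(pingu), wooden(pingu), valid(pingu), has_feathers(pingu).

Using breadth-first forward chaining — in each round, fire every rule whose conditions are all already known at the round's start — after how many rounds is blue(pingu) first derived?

2

Round 1 fires R1, R4, R5, giving ready(pingu), signed(pingu), stale(pingu).
Round 2 fires R2, R3, giving blue(pingu), active(pingu).
blue(pingu) first appears in round 2.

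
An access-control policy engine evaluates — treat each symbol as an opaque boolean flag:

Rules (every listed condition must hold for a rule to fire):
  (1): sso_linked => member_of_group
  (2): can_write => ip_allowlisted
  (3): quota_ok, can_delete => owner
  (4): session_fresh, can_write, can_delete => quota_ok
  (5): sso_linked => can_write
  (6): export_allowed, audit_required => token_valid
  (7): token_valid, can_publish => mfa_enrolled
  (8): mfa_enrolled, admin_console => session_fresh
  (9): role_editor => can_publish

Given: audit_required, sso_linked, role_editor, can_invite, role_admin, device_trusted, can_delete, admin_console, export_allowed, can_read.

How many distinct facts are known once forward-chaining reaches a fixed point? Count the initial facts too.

Round 1: (1) [sso_linked => member_of_group]; (5) [sso_linked => can_write]; (6) [export_allowed, audit_required => token_valid]; (9) [role_editor => can_publish]. Adds member_of_group, can_write, token_valid, can_publish.
Round 2: (2) [can_write => ip_allowlisted]; (7) [token_valid, can_publish => mfa_enrolled]. Adds ip_allowlisted, mfa_enrolled.
Round 3: (8) [mfa_enrolled, admin_console => session_fresh]. Adds session_fresh.
Round 4: (4) [session_fresh, can_write, can_delete => quota_ok]. Adds quota_ok.
Round 5: (3) [quota_ok, can_delete => owner]. Adds owner.
Closure: {admin_console, audit_required, can_delete, can_invite, can_publish, can_read, can_write, device_trusted, export_allowed, ip_allowlisted, member_of_group, mfa_enrolled, owner, quota_ok, role_admin, role_editor, session_fresh, sso_linked, token_valid} — 19 facts.

19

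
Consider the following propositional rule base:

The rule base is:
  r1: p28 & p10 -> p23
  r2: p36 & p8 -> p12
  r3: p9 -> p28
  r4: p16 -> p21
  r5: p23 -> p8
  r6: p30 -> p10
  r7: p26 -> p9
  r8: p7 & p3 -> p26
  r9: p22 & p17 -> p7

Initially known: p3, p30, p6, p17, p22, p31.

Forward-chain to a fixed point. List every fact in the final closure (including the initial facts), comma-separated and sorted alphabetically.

p10, p17, p22, p23, p26, p28, p3, p30, p31, p6, p7, p8, p9

Round 1: r6 [p30 -> p10]; r9 [p22 & p17 -> p7]. Adds p10, p7.
Round 2: r8 [p7 & p3 -> p26]. Adds p26.
Round 3: r7 [p26 -> p9]. Adds p9.
Round 4: r3 [p9 -> p28]. Adds p28.
Round 5: r1 [p28 & p10 -> p23]. Adds p23.
Round 6: r5 [p23 -> p8]. Adds p8.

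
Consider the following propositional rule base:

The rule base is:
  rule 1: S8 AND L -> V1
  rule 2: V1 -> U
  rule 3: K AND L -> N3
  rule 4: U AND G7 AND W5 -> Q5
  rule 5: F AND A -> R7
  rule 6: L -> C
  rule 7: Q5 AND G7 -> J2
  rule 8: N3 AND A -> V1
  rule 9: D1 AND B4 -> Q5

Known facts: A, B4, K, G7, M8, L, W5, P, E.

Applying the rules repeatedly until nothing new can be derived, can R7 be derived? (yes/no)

Round 1 — rule 3, rule 6, derive N3, C.
Round 2 — rule 8, derive V1.
Round 3 — rule 2, derive U.
Round 4 — rule 4, derive Q5.
Round 5 — rule 7, derive J2.
Fixed point reached. R7 is concluded only by rule 5; rule 5 needs F (never derived).

no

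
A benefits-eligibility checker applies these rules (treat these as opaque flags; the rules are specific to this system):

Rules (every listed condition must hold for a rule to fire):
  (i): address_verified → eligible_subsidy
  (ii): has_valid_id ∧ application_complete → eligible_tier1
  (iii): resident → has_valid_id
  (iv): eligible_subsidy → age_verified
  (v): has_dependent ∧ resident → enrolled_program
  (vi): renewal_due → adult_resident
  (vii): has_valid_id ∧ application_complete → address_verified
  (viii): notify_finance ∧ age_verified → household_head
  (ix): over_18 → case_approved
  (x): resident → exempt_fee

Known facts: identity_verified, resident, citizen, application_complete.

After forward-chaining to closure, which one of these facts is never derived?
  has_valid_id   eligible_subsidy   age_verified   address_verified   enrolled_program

enrolled_program

[1] (iii) [resident → has_valid_id]; (x) [resident → exempt_fee]. ⇒ new: has_valid_id, exempt_fee.
[2] (ii) [has_valid_id ∧ application_complete → eligible_tier1]; (vii) [has_valid_id ∧ application_complete → address_verified]. ⇒ new: eligible_tier1, address_verified.
[3] (i) [address_verified → eligible_subsidy]. ⇒ new: eligible_subsidy.
[4] (iv) [eligible_subsidy → age_verified]. ⇒ new: age_verified.
Derived: address_verified (round 2), age_verified (round 4), has_valid_id (round 1), eligible_subsidy (round 3). enrolled_program never appears in any round.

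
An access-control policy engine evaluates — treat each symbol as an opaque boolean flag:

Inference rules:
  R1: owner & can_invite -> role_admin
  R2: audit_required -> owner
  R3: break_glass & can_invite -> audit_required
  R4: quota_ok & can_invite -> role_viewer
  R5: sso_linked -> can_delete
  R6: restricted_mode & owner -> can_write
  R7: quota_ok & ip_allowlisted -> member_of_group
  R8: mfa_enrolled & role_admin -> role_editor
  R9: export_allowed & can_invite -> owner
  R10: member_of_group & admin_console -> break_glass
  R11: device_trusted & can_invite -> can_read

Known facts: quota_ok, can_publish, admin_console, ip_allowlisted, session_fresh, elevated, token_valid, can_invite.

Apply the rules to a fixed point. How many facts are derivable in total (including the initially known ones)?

Round 1: R4 [quota_ok & can_invite -> role_viewer]; R7 [quota_ok & ip_allowlisted -> member_of_group]. New: role_viewer, member_of_group.
Round 2: R10 [member_of_group & admin_console -> break_glass]. New: break_glass.
Round 3: R3 [break_glass & can_invite -> audit_required]. New: audit_required.
Round 4: R2 [audit_required -> owner]. New: owner.
Round 5: R1 [owner & can_invite -> role_admin]. New: role_admin.
Closure: {admin_console, audit_required, break_glass, can_invite, can_publish, elevated, ip_allowlisted, member_of_group, owner, quota_ok, role_admin, role_viewer, session_fresh, token_valid} — 14 facts.

14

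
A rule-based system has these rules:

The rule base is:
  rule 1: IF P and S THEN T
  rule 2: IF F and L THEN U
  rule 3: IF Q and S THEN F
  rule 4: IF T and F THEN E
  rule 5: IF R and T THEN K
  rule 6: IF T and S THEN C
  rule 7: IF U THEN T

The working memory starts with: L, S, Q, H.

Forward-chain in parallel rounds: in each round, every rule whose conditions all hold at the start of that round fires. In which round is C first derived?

4

Round 1 — rule 3, derive F.
Round 2 — rule 2, derive U.
Round 3 — rule 7, derive T.
Round 4 — rule 4, rule 6, derive E, C.
C first appears in round 4.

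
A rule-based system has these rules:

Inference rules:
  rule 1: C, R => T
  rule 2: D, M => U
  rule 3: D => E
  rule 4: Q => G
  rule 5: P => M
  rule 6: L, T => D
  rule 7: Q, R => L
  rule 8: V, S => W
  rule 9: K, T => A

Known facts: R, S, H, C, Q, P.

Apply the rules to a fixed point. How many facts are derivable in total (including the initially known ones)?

13

Round 1 fires rule 1, rule 4, rule 5, rule 7, giving T, G, M, L.
Round 2 fires rule 6, giving D.
Round 3 fires rule 2, rule 3, giving U, E.
Closure: {C, D, E, G, H, L, M, P, Q, R, S, T, U} — 13 facts.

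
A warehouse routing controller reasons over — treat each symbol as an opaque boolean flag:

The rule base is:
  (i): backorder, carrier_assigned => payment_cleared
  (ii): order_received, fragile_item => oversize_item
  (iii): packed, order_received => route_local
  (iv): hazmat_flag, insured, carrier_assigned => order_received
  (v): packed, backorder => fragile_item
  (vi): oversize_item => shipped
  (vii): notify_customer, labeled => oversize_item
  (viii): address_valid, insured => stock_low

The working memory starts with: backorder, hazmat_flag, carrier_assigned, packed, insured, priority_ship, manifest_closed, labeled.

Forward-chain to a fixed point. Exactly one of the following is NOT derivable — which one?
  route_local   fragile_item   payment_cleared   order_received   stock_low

stock_low

[1] (i) [backorder, carrier_assigned => payment_cleared]; (iv) [hazmat_flag, insured, carrier_assigned => order_received]; (v) [packed, backorder => fragile_item]. ⇒ new: payment_cleared, order_received, fragile_item.
[2] (ii) [order_received, fragile_item => oversize_item]; (iii) [packed, order_received => route_local]. ⇒ new: oversize_item, route_local.
[3] (vi) [oversize_item => shipped]. ⇒ new: shipped.
Derived: route_local (round 2), payment_cleared (round 1), order_received (round 1), fragile_item (round 1). stock_low never appears in any round.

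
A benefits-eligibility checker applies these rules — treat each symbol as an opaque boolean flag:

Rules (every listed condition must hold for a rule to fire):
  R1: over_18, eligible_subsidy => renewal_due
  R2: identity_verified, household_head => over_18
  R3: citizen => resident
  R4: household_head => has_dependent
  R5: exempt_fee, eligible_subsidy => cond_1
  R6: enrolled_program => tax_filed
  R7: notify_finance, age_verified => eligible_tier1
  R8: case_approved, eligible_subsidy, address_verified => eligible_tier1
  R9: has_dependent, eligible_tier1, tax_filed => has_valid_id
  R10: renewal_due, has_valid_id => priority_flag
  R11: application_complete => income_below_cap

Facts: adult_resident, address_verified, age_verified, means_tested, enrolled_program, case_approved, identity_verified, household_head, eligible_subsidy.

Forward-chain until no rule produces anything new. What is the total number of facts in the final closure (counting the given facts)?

16

Round 1: R2 [identity_verified, household_head => over_18]; R4 [household_head => has_dependent]; R6 [enrolled_program => tax_filed]; R8 [case_approved, eligible_subsidy, address_verified => eligible_tier1]. New: over_18, has_dependent, tax_filed, eligible_tier1.
Round 2: R1 [over_18, eligible_subsidy => renewal_due]; R9 [has_dependent, eligible_tier1, tax_filed => has_valid_id]. New: renewal_due, has_valid_id.
Round 3: R10 [renewal_due, has_valid_id => priority_flag]. New: priority_flag.
Closure: {address_verified, adult_resident, age_verified, case_approved, eligible_subsidy, eligible_tier1, enrolled_program, has_dependent, has_valid_id, household_head, identity_verified, means_tested, over_18, priority_flag, renewal_due, tax_filed} — 16 facts.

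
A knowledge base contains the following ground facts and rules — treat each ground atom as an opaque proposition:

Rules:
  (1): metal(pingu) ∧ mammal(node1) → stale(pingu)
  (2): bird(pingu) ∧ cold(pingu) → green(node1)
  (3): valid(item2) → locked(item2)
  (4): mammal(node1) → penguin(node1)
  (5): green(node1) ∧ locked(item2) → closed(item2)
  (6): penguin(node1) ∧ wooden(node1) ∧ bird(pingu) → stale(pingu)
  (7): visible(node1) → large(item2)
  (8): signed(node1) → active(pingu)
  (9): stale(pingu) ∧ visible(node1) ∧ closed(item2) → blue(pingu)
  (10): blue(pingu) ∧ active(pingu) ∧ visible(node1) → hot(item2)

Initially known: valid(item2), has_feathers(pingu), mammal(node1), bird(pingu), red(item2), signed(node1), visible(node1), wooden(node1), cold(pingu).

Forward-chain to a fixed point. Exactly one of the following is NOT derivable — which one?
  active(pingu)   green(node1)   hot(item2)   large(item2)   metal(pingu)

Round 1: (2) [bird(pingu) ∧ cold(pingu) → green(node1)]; (3) [valid(item2) → locked(item2)]; (4) [mammal(node1) → penguin(node1)]; (7) [visible(node1) → large(item2)]; (8) [signed(node1) → active(pingu)]. New: green(node1), locked(item2), penguin(node1), large(item2), active(pingu).
Round 2: (5) [green(node1) ∧ locked(item2) → closed(item2)]; (6) [penguin(node1) ∧ wooden(node1) ∧ bird(pingu) → stale(pingu)]. New: closed(item2), stale(pingu).
Round 3: (9) [stale(pingu) ∧ visible(node1) ∧ closed(item2) → blue(pingu)]. New: blue(pingu).
Round 4: (10) [blue(pingu) ∧ active(pingu) ∧ visible(node1) → hot(item2)]. New: hot(item2).
Derived: green(node1) (round 1), active(pingu) (round 1), large(item2) (round 1), hot(item2) (round 4). metal(pingu) never appears in any round.

metal(pingu)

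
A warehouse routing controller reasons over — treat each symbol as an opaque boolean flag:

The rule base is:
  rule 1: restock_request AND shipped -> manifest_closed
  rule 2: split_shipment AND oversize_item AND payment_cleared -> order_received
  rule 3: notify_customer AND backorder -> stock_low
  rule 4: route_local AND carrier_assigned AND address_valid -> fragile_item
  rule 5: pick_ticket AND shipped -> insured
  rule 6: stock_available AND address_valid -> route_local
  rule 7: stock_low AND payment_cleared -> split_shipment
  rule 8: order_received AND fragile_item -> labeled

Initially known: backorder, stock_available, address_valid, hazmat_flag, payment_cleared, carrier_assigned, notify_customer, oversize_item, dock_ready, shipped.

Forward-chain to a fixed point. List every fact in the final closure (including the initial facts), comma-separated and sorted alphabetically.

[1] rule 3 [notify_customer AND backorder -> stock_low]; rule 6 [stock_available AND address_valid -> route_local]. ⇒ new: stock_low, route_local.
[2] rule 4 [route_local AND carrier_assigned AND address_valid -> fragile_item]; rule 7 [stock_low AND payment_cleared -> split_shipment]. ⇒ new: fragile_item, split_shipment.
[3] rule 2 [split_shipment AND oversize_item AND payment_cleared -> order_received]. ⇒ new: order_received.
[4] rule 8 [order_received AND fragile_item -> labeled]. ⇒ new: labeled.

address_valid, backorder, carrier_assigned, dock_ready, fragile_item, hazmat_flag, labeled, notify_customer, order_received, oversize_item, payment_cleared, route_local, shipped, split_shipment, stock_available, stock_low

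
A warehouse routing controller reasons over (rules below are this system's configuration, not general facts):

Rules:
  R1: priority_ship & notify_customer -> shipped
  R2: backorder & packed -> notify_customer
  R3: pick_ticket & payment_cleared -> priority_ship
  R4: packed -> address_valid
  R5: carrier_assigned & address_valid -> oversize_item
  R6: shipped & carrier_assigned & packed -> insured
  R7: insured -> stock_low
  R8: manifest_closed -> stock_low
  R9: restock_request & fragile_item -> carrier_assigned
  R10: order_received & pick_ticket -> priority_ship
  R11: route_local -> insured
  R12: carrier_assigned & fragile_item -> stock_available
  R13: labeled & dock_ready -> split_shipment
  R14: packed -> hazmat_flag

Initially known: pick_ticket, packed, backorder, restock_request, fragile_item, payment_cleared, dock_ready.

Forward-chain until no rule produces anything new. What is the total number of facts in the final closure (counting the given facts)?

17

[1] R2 [backorder & packed -> notify_customer]; R3 [pick_ticket & payment_cleared -> priority_ship]; R4 [packed -> address_valid]; R9 [restock_request & fragile_item -> carrier_assigned]; R14 [packed -> hazmat_flag]. ⇒ new: notify_customer, priority_ship, address_valid, carrier_assigned, hazmat_flag.
[2] R1 [priority_ship & notify_customer -> shipped]; R5 [carrier_assigned & address_valid -> oversize_item]; R12 [carrier_assigned & fragile_item -> stock_available]. ⇒ new: shipped, oversize_item, stock_available.
[3] R6 [shipped & carrier_assigned & packed -> insured]. ⇒ new: insured.
[4] R7 [insured -> stock_low]. ⇒ new: stock_low.
Closure: {address_valid, backorder, carrier_assigned, dock_ready, fragile_item, hazmat_flag, insured, notify_customer, oversize_item, packed, payment_cleared, pick_ticket, priority_ship, restock_request, shipped, stock_available, stock_low} — 17 facts.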